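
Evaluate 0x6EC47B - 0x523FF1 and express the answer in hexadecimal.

Subtract column by column in base 16:
  B-1 → A
  7-F → 8 (borrow)
  4-F-1 → 4 (borrow)
  C-3-1 → 8
  E-2 → C
  6-5 → 1

0x1C848A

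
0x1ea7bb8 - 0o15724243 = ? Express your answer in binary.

0x1ea7bb8 = 0b1111010100111101110111000 in binary.
0o15724243 = 0b1101111010100010100011 in binary.
Subtract column by column in base 2:
  0-1 → 1 (borrow)
  0-1-1 → 0 (borrow)
  0-0-1 → 1 (borrow)
  1-0-1 → 0
  1-0 → 1
  1-1 → 0
  0-0 → 0
  1-1 → 0
  1-0 → 1
  1-0 → 1
  0-0 → 0
  1-1 → 0
  1-0 → 1
  1-1 → 0
  1-0 → 1
  0-1 → 1 (borrow)
  0-1-1 → 0 (borrow)
  1-1-1 → 1 (borrow)
  0-1-1 → 0 (borrow)
  1-0-1 → 0
  0-1 → 1 (borrow)
  1-1-1 → 1 (borrow)
  1-0-1 → 0
  1-0 → 1
  1-0 → 1

0b1101100101101001100010101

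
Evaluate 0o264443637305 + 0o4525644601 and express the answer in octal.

0o271171504106

Add column by column in base 8, right to left:
  5+1 = 6
  0+0 = 0
  3+6 = 1 carry 1
  7+4+1 = 4 carry 1
  3+4+1 = 0 carry 1
  6+6+1 = 5 carry 1
  3+5+1 = 1 carry 1
  4+2+1 = 7
  4+5 = 1 carry 1
  4+4+1 = 1 carry 1
  6+0+1 = 7
  2+0 = 2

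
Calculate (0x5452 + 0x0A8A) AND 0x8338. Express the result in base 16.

0x218

Add column by column in base 16, right to left:
  2+A = C
  5+8 = D
  4+A = E
  5+0 = 5
Sum = 0x5EDC; now AND with 0x8338:
  5&8=0, E&3=2, D&3=1, C&8=8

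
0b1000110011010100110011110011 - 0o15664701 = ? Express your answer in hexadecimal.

0x895e332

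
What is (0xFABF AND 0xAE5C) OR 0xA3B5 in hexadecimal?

0xFABF AND 0xAE5C = 0xAA1C.
Then OR with 0xA3B5.

0xABBD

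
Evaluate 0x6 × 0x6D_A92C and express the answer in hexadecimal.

Multiply each base-16 digit by 6, carrying:
  C×6 = 72 → write 8 carry 4
  2×6+4 = 16 → write 0 carry 1
  9×6+1 = 55 → write 7 carry 3
  A×6+3 = 63 → write F carry 3
  D×6+3 = 81 → write 1 carry 5
  6×6+5 = 41 → write 9 carry 2
  remaining carry: 2

0x291F708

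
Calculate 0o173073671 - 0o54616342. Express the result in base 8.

0o116255327

Subtract column by column in base 8:
  1-2 → 7 (borrow)
  7-4-1 → 2
  6-3 → 3
  3-6 → 5 (borrow)
  7-1-1 → 5
  0-6 → 2 (borrow)
  3-4-1 → 6 (borrow)
  7-5-1 → 1
  1-0 → 1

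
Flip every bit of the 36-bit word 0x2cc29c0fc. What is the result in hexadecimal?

0xd33d63f03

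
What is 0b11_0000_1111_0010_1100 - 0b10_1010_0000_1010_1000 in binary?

Subtract column by column in base 2:
  0-0 → 0
  0-0 → 0
  1-0 → 1
  1-1 → 0
  0-0 → 0
  1-1 → 0
  0-0 → 0
  0-1 → 1 (borrow)
  1-0-1 → 0
  1-0 → 1
  1-0 → 1
  1-0 → 1
  0-0 → 0
  0-1 → 1 (borrow)
  0-0-1 → 1 (borrow)
  0-1-1 → 0 (borrow)
  1-0-1 → 0
  1-1 → 0

0b110111010000100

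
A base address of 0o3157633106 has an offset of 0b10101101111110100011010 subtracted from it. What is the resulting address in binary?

0b11001011010000011100100101100

0o3157633106 = 0b11001101111110011011001000110 in binary.
Subtract column by column in base 2:
  0-0 → 0
  1-1 → 0
  1-0 → 1
  0-1 → 1 (borrow)
  0-1-1 → 0 (borrow)
  0-0-1 → 1 (borrow)
  1-0-1 → 0
  0-0 → 0
  0-1 → 1 (borrow)
  1-0-1 → 0
  1-1 → 0
  0-1 → 1 (borrow)
  1-1-1 → 1 (borrow)
  1-1-1 → 1 (borrow)
  0-1-1 → 0 (borrow)
  0-1-1 → 0 (borrow)
  1-0-1 → 0
  1-1 → 0
  1-1 → 0
  1-0 → 1
  1-1 → 0
  1-0 → 1
  0-1 → 1 (borrow)
  1-0-1 → 0
  1-0 → 1
  0-0 → 0
  0-0 → 0
  1-0 → 1
  1-0 → 1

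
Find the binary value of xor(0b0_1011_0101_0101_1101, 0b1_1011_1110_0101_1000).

0b10000101100000101

XOR bit by bit (1 where the bits differ):
  01011010101011101
^ 11011111001011000
= 10000101100000101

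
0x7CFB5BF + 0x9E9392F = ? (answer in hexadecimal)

Add column by column in base 16, right to left:
  F+F = E carry 1
  B+2+1 = E
  5+9 = E
  B+3 = E
  F+9 = 8 carry 1
  C+E+1 = B carry 1
  7+9+1 = 1 carry 1
  final carry 1

0x11B8EEEE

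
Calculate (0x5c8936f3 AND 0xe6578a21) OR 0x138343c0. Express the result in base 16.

0x578343e1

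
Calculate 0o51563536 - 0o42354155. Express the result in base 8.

0o7207361

Subtract column by column in base 8:
  6-5 → 1
  3-5 → 6 (borrow)
  5-1-1 → 3
  3-4 → 7 (borrow)
  6-5-1 → 0
  5-3 → 2
  1-2 → 7 (borrow)
  5-4-1 → 0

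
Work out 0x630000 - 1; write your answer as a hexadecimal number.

0x62FFFF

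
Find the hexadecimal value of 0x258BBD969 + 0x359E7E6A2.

0x5B2A3C00B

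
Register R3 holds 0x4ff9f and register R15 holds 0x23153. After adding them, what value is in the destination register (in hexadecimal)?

0x730f2

Add column by column in base 16, right to left:
  f+3 = 2 carry 1
  9+5+1 = f
  f+1 = 0 carry 1
  f+3+1 = 3 carry 1
  4+2+1 = 7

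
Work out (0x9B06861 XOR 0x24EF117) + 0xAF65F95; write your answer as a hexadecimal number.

0x16F4F90B

First 0x9B06861 XOR 0x24EF117 = 0xBFE9976.
Add column by column in base 16, right to left:
  6+5 = B
  7+9 = 0 carry 1
  9+F+1 = 9 carry 1
  9+5+1 = F
  E+6 = 4 carry 1
  F+F+1 = F carry 1
  B+A+1 = 6 carry 1
  final carry 1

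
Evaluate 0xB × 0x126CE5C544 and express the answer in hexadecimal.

0xCAADDF79EC

Multiply each base-16 digit by 11, carrying:
  4×11 = 44 → write C carry 2
  4×11+2 = 46 → write E carry 2
  5×11+2 = 57 → write 9 carry 3
  C×11+3 = 135 → write 7 carry 8
  5×11+8 = 63 → write F carry 3
  E×11+3 = 157 → write D carry 9
  C×11+9 = 141 → write D carry 8
  6×11+8 = 74 → write A carry 4
  2×11+4 = 26 → write A carry 1
  1×11+1 = 12 → write C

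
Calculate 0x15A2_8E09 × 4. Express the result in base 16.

Multiply each base-16 digit by 4, carrying:
  9×4 = 36 → write 4 carry 2
  0×4+2 = 2 → write 2
  E×4 = 56 → write 8 carry 3
  8×4+3 = 35 → write 3 carry 2
  2×4+2 = 10 → write A
  A×4 = 40 → write 8 carry 2
  5×4+2 = 22 → write 6 carry 1
  1×4+1 = 5 → write 5

0x568A3824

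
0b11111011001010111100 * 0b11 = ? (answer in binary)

0b1011110001100000110100

Multiply each base-2 digit by 3, carrying:
  0×3 = 0 → write 0
  0×3 = 0 → write 0
  1×3 = 3 → write 1 carry 1
  1×3+1 = 4 → write 0 carry 2
  1×3+2 = 5 → write 1 carry 2
  1×3+2 = 5 → write 1 carry 2
  0×3+2 = 2 → write 0 carry 1
  1×3+1 = 4 → write 0 carry 2
  0×3+2 = 2 → write 0 carry 1
  1×3+1 = 4 → write 0 carry 2
  0×3+2 = 2 → write 0 carry 1
  0×3+1 = 1 → write 1
  1×3 = 3 → write 1 carry 1
  1×3+1 = 4 → write 0 carry 2
  0×3+2 = 2 → write 0 carry 1
  1×3+1 = 4 → write 0 carry 2
  1×3+2 = 5 → write 1 carry 2
  1×3+2 = 5 → write 1 carry 2
  1×3+2 = 5 → write 1 carry 2
  1×3+2 = 5 → write 1 carry 2
  remaining carry: 10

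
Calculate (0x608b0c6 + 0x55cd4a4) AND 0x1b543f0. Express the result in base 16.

Add column by column in base 16, right to left:
  6+4 = a
  c+a = 6 carry 1
  0+4+1 = 5
  b+d = 8 carry 1
  8+c+1 = 5 carry 1
  0+5+1 = 6
  6+5 = b
Sum = 0xb65856a; now AND with 0x1b543f0:
  b&1=1, 6&b=2, 5&5=5, 8&4=0, 5&3=1, 6&f=6, a&0=0

0x1250160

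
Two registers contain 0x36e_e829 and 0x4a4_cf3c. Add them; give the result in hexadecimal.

0x813b765

Add column by column in base 16, right to left:
  9+c = 5 carry 1
  2+3+1 = 6
  8+f = 7 carry 1
  e+c+1 = b carry 1
  e+4+1 = 3 carry 1
  6+a+1 = 1 carry 1
  3+4+1 = 8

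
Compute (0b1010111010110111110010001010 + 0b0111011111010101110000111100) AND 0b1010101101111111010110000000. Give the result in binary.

0b10001000001101000010000000

Add column by column in base 2, right to left:
  0+0 = 0
  1+0 = 1
  0+1 = 1
  1+1 = 0 carry 1
  0+1+1 = 0 carry 1
  0+1+1 = 0 carry 1
  0+0+1 = 1
  1+0 = 1
  0+0 = 0
  0+0 = 0
  1+1 = 0 carry 1
  1+1+1 = 1 carry 1
  1+1+1 = 1 carry 1
  1+0+1 = 0 carry 1
  1+1+1 = 1 carry 1
  0+0+1 = 1
  1+1 = 0 carry 1
  1+0+1 = 0 carry 1
  0+1+1 = 0 carry 1
  1+1+1 = 1 carry 1
  0+1+1 = 0 carry 1
  1+1+1 = 1 carry 1
  1+1+1 = 1 carry 1
  1+0+1 = 0 carry 1
  0+1+1 = 0 carry 1
  1+1+1 = 1 carry 1
  0+1+1 = 0 carry 1
  1+0+1 = 0 carry 1
  final carry 1
Sum = 0b10010011010001101100011000110; now AND with 0b1010101101111111010110000000:
  10010011010001101100011000110
& 01010101101111111010110000000
= 00010001000001101000010000000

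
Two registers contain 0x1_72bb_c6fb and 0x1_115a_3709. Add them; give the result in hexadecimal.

0x28415fe04

Add column by column in base 16, right to left:
  b+9 = 4 carry 1
  f+0+1 = 0 carry 1
  6+7+1 = e
  c+3 = f
  b+a = 5 carry 1
  b+5+1 = 1 carry 1
  2+1+1 = 4
  7+1 = 8
  1+1 = 2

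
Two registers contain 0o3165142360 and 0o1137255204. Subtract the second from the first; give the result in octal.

0o2025665154

Subtract column by column in base 8:
  0-4 → 4 (borrow)
  6-0-1 → 5
  3-2 → 1
  2-5 → 5 (borrow)
  4-5-1 → 6 (borrow)
  1-2-1 → 6 (borrow)
  5-7-1 → 5 (borrow)
  6-3-1 → 2
  1-1 → 0
  3-1 → 2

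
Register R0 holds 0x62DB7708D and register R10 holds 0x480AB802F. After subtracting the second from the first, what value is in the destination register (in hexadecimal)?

Subtract column by column in base 16:
  D-F → E (borrow)
  8-2-1 → 5
  0-0 → 0
  7-8 → F (borrow)
  7-B-1 → B (borrow)
  B-A-1 → 0
  D-0 → D
  2-8 → A (borrow)
  6-4-1 → 1

0x1AD0BF05E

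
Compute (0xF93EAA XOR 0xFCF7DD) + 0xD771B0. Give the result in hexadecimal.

0xDD3B27

First 0xF93EAA XOR 0xFCF7DD = 0x05C977.
Add column by column in base 16, right to left:
  7+0 = 7
  7+B = 2 carry 1
  9+1+1 = B
  C+7 = 3 carry 1
  5+7+1 = D
  0+D = D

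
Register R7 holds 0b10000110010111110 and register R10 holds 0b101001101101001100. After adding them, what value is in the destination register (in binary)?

Add column by column in base 2, right to left:
  0+0 = 0
  1+0 = 1
  1+1 = 0 carry 1
  1+1+1 = 1 carry 1
  1+0+1 = 0 carry 1
  1+0+1 = 0 carry 1
  0+1+1 = 0 carry 1
  1+0+1 = 0 carry 1
  0+1+1 = 0 carry 1
  0+1+1 = 0 carry 1
  1+0+1 = 0 carry 1
  1+1+1 = 1 carry 1
  0+1+1 = 0 carry 1
  0+0+1 = 1
  0+0 = 0
  0+1 = 1
  1+0 = 1
  0+1 = 1

0b111010100000001010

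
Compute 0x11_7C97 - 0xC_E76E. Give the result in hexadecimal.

0x49529

Subtract column by column in base 16:
  7-E → 9 (borrow)
  9-6-1 → 2
  C-7 → 5
  7-E → 9 (borrow)
  1-C-1 → 4 (borrow)
  1-0-1 → 0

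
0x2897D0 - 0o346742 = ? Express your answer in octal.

0o11544756

0x2897D0 = 0o12113720 in octal.
Subtract column by column in base 8:
  0-2 → 6 (borrow)
  2-4-1 → 5 (borrow)
  7-7-1 → 7 (borrow)
  3-6-1 → 4 (borrow)
  1-4-1 → 4 (borrow)
  1-3-1 → 5 (borrow)
  2-0-1 → 1
  1-0 → 1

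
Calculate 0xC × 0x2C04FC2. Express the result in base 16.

Multiply each base-16 digit by 12, carrying:
  2×12 = 24 → write 8 carry 1
  C×12+1 = 145 → write 1 carry 9
  F×12+9 = 189 → write D carry 11
  4×12+11 = 59 → write B carry 3
  0×12+3 = 3 → write 3
  C×12 = 144 → write 0 carry 9
  2×12+9 = 33 → write 1 carry 2
  remaining carry: 2

0x2103BD18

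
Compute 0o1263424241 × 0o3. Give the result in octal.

Multiply each base-8 digit by 3, carrying:
  1×3 = 3 → write 3
  4×3 = 12 → write 4 carry 1
  2×3+1 = 7 → write 7
  4×3 = 12 → write 4 carry 1
  2×3+1 = 7 → write 7
  4×3 = 12 → write 4 carry 1
  3×3+1 = 10 → write 2 carry 1
  6×3+1 = 19 → write 3 carry 2
  2×3+2 = 8 → write 0 carry 1
  1×3+1 = 4 → write 4

0o4032474743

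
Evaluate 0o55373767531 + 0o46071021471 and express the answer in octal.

Add column by column in base 8, right to left:
  1+1 = 2
  3+7 = 2 carry 1
  5+4+1 = 2 carry 1
  7+1+1 = 1 carry 1
  6+2+1 = 1 carry 1
  7+0+1 = 0 carry 1
  3+1+1 = 5
  7+7 = 6 carry 1
  3+0+1 = 4
  5+6 = 3 carry 1
  5+4+1 = 2 carry 1
  final carry 1

0o123465011222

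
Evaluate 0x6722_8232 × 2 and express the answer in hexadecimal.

0xce450464

Multiply each base-16 digit by 2, carrying:
  2×2 = 4 → write 4
  3×2 = 6 → write 6
  2×2 = 4 → write 4
  8×2 = 16 → write 0 carry 1
  2×2+1 = 5 → write 5
  2×2 = 4 → write 4
  7×2 = 14 → write e
  6×2 = 12 → write c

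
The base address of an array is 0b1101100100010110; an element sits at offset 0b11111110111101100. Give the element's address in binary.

Add column by column in base 2, right to left:
  0+0 = 0
  1+0 = 1
  1+1 = 0 carry 1
  0+1+1 = 0 carry 1
  1+0+1 = 0 carry 1
  0+1+1 = 0 carry 1
  0+1+1 = 0 carry 1
  0+1+1 = 0 carry 1
  1+1+1 = 1 carry 1
  0+0+1 = 1
  0+1 = 1
  1+1 = 0 carry 1
  1+1+1 = 1 carry 1
  0+1+1 = 0 carry 1
  1+1+1 = 1 carry 1
  1+1+1 = 1 carry 1
  0+1+1 = 0 carry 1
  final carry 1

0b101101011100000010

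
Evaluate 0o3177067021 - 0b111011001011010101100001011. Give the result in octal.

0o2245541406

0b111011001011010101100001011 = 0o731325413 in octal.
Subtract column by column in base 8:
  1-3 → 6 (borrow)
  2-1-1 → 0
  0-4 → 4 (borrow)
  7-5-1 → 1
  6-2 → 4
  0-3 → 5 (borrow)
  7-1-1 → 5
  7-3 → 4
  1-7 → 2 (borrow)
  3-0-1 → 2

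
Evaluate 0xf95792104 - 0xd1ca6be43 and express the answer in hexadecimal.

0x278d262c1

Subtract column by column in base 16:
  4-3 → 1
  0-4 → c (borrow)
  1-e-1 → 2 (borrow)
  2-b-1 → 6 (borrow)
  9-6-1 → 2
  7-a → d (borrow)
  5-c-1 → 8 (borrow)
  9-1-1 → 7
  f-d → 2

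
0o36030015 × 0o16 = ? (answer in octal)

Multiply each base-8 digit by 14, carrying:
  5×14 = 70 → write 6 carry 8
  1×14+8 = 22 → write 6 carry 2
  0×14+2 = 2 → write 2
  0×14 = 0 → write 0
  3×14 = 42 → write 2 carry 5
  0×14+5 = 5 → write 5
  6×14 = 84 → write 4 carry 10
  3×14+10 = 52 → write 4 carry 6
  remaining carry: 6

0o644520266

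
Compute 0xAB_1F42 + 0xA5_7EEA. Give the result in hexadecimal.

Add column by column in base 16, right to left:
  2+A = C
  4+E = 2 carry 1
  F+E+1 = E carry 1
  1+7+1 = 9
  B+5 = 0 carry 1
  A+A+1 = 5 carry 1
  final carry 1

0x1509E2C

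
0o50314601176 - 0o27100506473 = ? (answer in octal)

Subtract column by column in base 8:
  6-3 → 3
  7-7 → 0
  1-4 → 5 (borrow)
  1-6-1 → 2 (borrow)
  0-0-1 → 7 (borrow)
  6-5-1 → 0
  4-0 → 4
  1-0 → 1
  3-1 → 2
  0-7 → 1 (borrow)
  5-2-1 → 2

0o21214072503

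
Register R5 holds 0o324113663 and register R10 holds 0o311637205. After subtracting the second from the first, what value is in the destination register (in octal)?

Subtract column by column in base 8:
  3-5 → 6 (borrow)
  6-0-1 → 5
  6-2 → 4
  3-7 → 4 (borrow)
  1-3-1 → 5 (borrow)
  1-6-1 → 2 (borrow)
  4-1-1 → 2
  2-1 → 1
  3-3 → 0

0o12254456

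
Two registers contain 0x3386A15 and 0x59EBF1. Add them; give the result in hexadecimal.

0x3925606

Add column by column in base 16, right to left:
  5+1 = 6
  1+F = 0 carry 1
  A+B+1 = 6 carry 1
  6+E+1 = 5 carry 1
  8+9+1 = 2 carry 1
  3+5+1 = 9
  3+0 = 3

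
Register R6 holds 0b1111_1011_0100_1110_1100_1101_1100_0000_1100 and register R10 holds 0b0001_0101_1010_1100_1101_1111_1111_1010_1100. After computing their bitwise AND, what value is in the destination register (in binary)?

AND bit by bit (1 only where both bits are 1):
  111110110100111011001101110000001100
& 000101011010110011011111111110101100
= 000100010000110011001101110000001100

0b000100010000110011001101110000001100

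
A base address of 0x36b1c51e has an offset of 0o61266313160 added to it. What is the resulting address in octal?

0o70142655616

0x36b1c51e = 0o6654342436 in octal.
Add column by column in base 8, right to left:
  6+0 = 6
  3+6 = 1 carry 1
  4+1+1 = 6
  2+3 = 5
  4+1 = 5
  3+3 = 6
  4+6 = 2 carry 1
  5+6+1 = 4 carry 1
  6+2+1 = 1 carry 1
  6+1+1 = 0 carry 1
  0+6+1 = 7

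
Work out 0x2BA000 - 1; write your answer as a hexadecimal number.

The trailing 3 digits are 0, so subtracting 1 borrows through: they become F and the next digit up decrements.

0x2B9FFF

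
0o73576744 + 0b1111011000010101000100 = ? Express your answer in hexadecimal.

0o73576744 = 0xEEFDE4 in hexadecimal.
0b1111011000010101000100 = 0x3D8544 in hexadecimal.
Add column by column in base 16, right to left:
  4+4 = 8
  E+4 = 2 carry 1
  D+5+1 = 3 carry 1
  F+8+1 = 8 carry 1
  E+D+1 = C carry 1
  E+3+1 = 2 carry 1
  final carry 1

0x12C8328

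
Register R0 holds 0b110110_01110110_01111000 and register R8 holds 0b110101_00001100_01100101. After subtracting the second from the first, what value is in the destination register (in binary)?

0b10110101000010011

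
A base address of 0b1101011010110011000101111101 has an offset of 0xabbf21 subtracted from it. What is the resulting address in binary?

0xabbf21 = 0b101010111011111100100001 in binary.
Subtract column by column in base 2:
  1-1 → 0
  0-0 → 0
  1-0 → 1
  1-0 → 1
  1-0 → 1
  1-1 → 0
  1-0 → 1
  0-0 → 0
  1-1 → 0
  0-1 → 1 (borrow)
  0-1-1 → 0 (borrow)
  0-1-1 → 0 (borrow)
  1-1-1 → 1 (borrow)
  1-1-1 → 1 (borrow)
  0-0-1 → 1 (borrow)
  0-1-1 → 0 (borrow)
  1-1-1 → 1 (borrow)
  1-1-1 → 1 (borrow)
  0-0-1 → 1 (borrow)
  1-1-1 → 1 (borrow)
  0-0-1 → 1 (borrow)
  1-1-1 → 1 (borrow)
  1-0-1 → 0
  0-1 → 1 (borrow)
  1-0-1 → 0
  0-0 → 0
  1-0 → 1
  1-0 → 1

0b1100101111110111001001011100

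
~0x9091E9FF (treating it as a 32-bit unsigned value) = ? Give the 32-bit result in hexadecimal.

0x6F6E1600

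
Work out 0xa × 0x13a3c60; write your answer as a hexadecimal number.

0xc465bc0

Multiply each base-16 digit by 10, carrying:
  0×10 = 0 → write 0
  6×10 = 60 → write c carry 3
  c×10+3 = 123 → write b carry 7
  3×10+7 = 37 → write 5 carry 2
  a×10+2 = 102 → write 6 carry 6
  3×10+6 = 36 → write 4 carry 2
  1×10+2 = 12 → write c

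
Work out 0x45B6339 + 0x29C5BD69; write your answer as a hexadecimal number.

Add column by column in base 16, right to left:
  9+9 = 2 carry 1
  3+6+1 = A
  3+D = 0 carry 1
  6+B+1 = 2 carry 1
  B+5+1 = 1 carry 1
  5+C+1 = 2 carry 1
  4+9+1 = E
  0+2 = 2

0x2E2120A2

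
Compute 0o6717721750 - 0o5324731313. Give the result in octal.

0o1372770435

Subtract column by column in base 8:
  0-3 → 5 (borrow)
  5-1-1 → 3
  7-3 → 4
  1-1 → 0
  2-3 → 7 (borrow)
  7-7-1 → 7 (borrow)
  7-4-1 → 2
  1-2 → 7 (borrow)
  7-3-1 → 3
  6-5 → 1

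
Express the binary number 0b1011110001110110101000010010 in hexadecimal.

Group the bits into nibbles: 1011 1100 0111 0110 1010 0001 0010 → BC76A12.

0xBC76A12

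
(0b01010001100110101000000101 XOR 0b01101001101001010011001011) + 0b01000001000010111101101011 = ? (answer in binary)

0b1111001010010111000111001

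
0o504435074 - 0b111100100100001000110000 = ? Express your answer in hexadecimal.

0x41FF80C

0o504435074 = 0x5123A3C in hexadecimal.
0b111100100100001000110000 = 0xF24230 in hexadecimal.
Subtract column by column in base 16:
  C-0 → C
  3-3 → 0
  A-2 → 8
  3-4 → F (borrow)
  2-2-1 → F (borrow)
  1-F-1 → 1 (borrow)
  5-0-1 → 4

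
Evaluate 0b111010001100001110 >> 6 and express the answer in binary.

0b111010001100

Right shift by 6: drop the 6 least-significant bits.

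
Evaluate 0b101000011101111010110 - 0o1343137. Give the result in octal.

0o3472567

0b101000011101111010110 = 0o5035726 in octal.
Subtract column by column in base 8:
  6-7 → 7 (borrow)
  2-3-1 → 6 (borrow)
  7-1-1 → 5
  5-3 → 2
  3-4 → 7 (borrow)
  0-3-1 → 4 (borrow)
  5-1-1 → 3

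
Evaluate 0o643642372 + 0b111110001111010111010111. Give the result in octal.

0o742035321

0b111110001111010111010111 = 0o76172727 in octal.
Add column by column in base 8, right to left:
  2+7 = 1 carry 1
  7+2+1 = 2 carry 1
  3+7+1 = 3 carry 1
  2+2+1 = 5
  4+7 = 3 carry 1
  6+1+1 = 0 carry 1
  3+6+1 = 2 carry 1
  4+7+1 = 4 carry 1
  6+0+1 = 7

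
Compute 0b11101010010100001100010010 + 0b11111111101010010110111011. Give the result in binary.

0b111101001111110100011001101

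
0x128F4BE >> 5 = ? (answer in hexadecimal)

5 bits is not a whole number of base-16 digits; in binary: 1001010001111010010111110 >> 5 = 10010100011110100101.

0x947A5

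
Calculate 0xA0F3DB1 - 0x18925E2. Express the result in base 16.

Subtract column by column in base 16:
  1-2 → F (borrow)
  B-E-1 → C (borrow)
  D-5-1 → 7
  3-2 → 1
  F-9 → 6
  0-8 → 8 (borrow)
  A-1-1 → 8

0x88617CF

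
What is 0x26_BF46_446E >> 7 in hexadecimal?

0x4D7E8C88

7 bits is not a whole number of base-16 digits; in binary: 10011010111111010001100100010001101110 >> 7 = 1001101011111101000110010001000.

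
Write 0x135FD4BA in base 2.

0b10011010111111101010010111010

Expand each hex digit to 4 bits: 1=0001 3=0011 5=0101 F=1111 D=1101 4=0100 B=1011 A=1010.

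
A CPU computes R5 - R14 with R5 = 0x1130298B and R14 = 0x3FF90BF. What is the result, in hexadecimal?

0xD3098CC

Subtract column by column in base 16:
  B-F → C (borrow)
  8-B-1 → C (borrow)
  9-0-1 → 8
  2-9 → 9 (borrow)
  0-F-1 → 0 (borrow)
  3-F-1 → 3 (borrow)
  1-3-1 → D (borrow)
  1-0-1 → 0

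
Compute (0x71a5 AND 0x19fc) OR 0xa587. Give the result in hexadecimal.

0xb5a7

0x71a5 AND 0x19fc = 0x11a4.
Then OR with 0xa587.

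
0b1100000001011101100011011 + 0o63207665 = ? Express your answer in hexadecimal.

0b1100000001011101100011011 = 0x180BB1B in hexadecimal.
0o63207665 = 0xCD0FB5 in hexadecimal.
Add column by column in base 16, right to left:
  B+5 = 0 carry 1
  1+B+1 = D
  B+F = A carry 1
  B+0+1 = C
  0+D = D
  8+C = 4 carry 1
  1+0+1 = 2

0x24DCAD0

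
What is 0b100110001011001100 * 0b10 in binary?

0b1001100010110011000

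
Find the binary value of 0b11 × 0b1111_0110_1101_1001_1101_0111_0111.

0b101110010010001101100001100101

Multiply each base-2 digit by 3, carrying:
  1×3 = 3 → write 1 carry 1
  1×3+1 = 4 → write 0 carry 2
  1×3+2 = 5 → write 1 carry 2
  0×3+2 = 2 → write 0 carry 1
  1×3+1 = 4 → write 0 carry 2
  1×3+2 = 5 → write 1 carry 2
  1×3+2 = 5 → write 1 carry 2
  0×3+2 = 2 → write 0 carry 1
  1×3+1 = 4 → write 0 carry 2
  0×3+2 = 2 → write 0 carry 1
  1×3+1 = 4 → write 0 carry 2
  1×3+2 = 5 → write 1 carry 2
  1×3+2 = 5 → write 1 carry 2
  0×3+2 = 2 → write 0 carry 1
  0×3+1 = 1 → write 1
  1×3 = 3 → write 1 carry 1
  1×3+1 = 4 → write 0 carry 2
  0×3+2 = 2 → write 0 carry 1
  1×3+1 = 4 → write 0 carry 2
  1×3+2 = 5 → write 1 carry 2
  0×3+2 = 2 → write 0 carry 1
  1×3+1 = 4 → write 0 carry 2
  1×3+2 = 5 → write 1 carry 2
  0×3+2 = 2 → write 0 carry 1
  1×3+1 = 4 → write 0 carry 2
  1×3+2 = 5 → write 1 carry 2
  1×3+2 = 5 → write 1 carry 2
  1×3+2 = 5 → write 1 carry 2
  remaining carry: 10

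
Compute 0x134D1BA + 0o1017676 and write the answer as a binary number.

0b1001110001111000101111000

0x134D1BA = 0b1001101001101000110111010 in binary.
0o1017676 = 0b1000001111110111110 in binary.
Add column by column in base 2, right to left:
  0+0 = 0
  1+1 = 0 carry 1
  0+1+1 = 0 carry 1
  1+1+1 = 1 carry 1
  1+1+1 = 1 carry 1
  1+1+1 = 1 carry 1
  0+0+1 = 1
  1+1 = 0 carry 1
  1+1+1 = 1 carry 1
  0+1+1 = 0 carry 1
  0+1+1 = 0 carry 1
  0+1+1 = 0 carry 1
  1+1+1 = 1 carry 1
  0+0+1 = 1
  1+0 = 1
  1+0 = 1
  0+0 = 0
  0+0 = 0
  1+1 = 0 carry 1
  0+0+1 = 1
  1+0 = 1
  1+0 = 1
  0+0 = 0
  0+0 = 0
  1+0 = 1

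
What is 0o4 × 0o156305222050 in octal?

Multiply each base-8 digit by 4, carrying:
  0×4 = 0 → write 0
  5×4 = 20 → write 4 carry 2
  0×4+2 = 2 → write 2
  2×4 = 8 → write 0 carry 1
  2×4+1 = 9 → write 1 carry 1
  2×4+1 = 9 → write 1 carry 1
  5×4+1 = 21 → write 5 carry 2
  0×4+2 = 2 → write 2
  3×4 = 12 → write 4 carry 1
  6×4+1 = 25 → write 1 carry 3
  5×4+3 = 23 → write 7 carry 2
  1×4+2 = 6 → write 6

0o671425110240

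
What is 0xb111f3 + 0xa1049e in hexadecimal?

Add column by column in base 16, right to left:
  3+e = 1 carry 1
  f+9+1 = 9 carry 1
  1+4+1 = 6
  1+0 = 1
  1+1 = 2
  b+a = 5 carry 1
  final carry 1

0x1521691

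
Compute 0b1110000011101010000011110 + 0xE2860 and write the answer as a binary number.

0xE2860 = 0b11100010100001100000 in binary.
Add column by column in base 2, right to left:
  0+0 = 0
  1+0 = 1
  1+0 = 1
  1+0 = 1
  1+0 = 1
  0+1 = 1
  0+1 = 1
  0+0 = 0
  0+0 = 0
  0+0 = 0
  1+0 = 1
  0+1 = 1
  1+0 = 1
  0+1 = 1
  1+0 = 1
  1+0 = 1
  1+0 = 1
  0+1 = 1
  0+1 = 1
  0+1 = 1
  0+0 = 0
  0+0 = 0
  1+0 = 1
  1+0 = 1
  1+0 = 1

0b1110011111111110001111110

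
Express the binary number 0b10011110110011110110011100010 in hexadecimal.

0x13D9ECE2

Group the bits into nibbles: 0001 0011 1101 1001 1110 1100 1110 0010 → 13D9ECE2.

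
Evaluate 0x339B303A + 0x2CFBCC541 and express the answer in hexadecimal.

0x30357F57B

Add column by column in base 16, right to left:
  A+1 = B
  3+4 = 7
  0+5 = 5
  3+C = F
  B+C = 7 carry 1
  9+B+1 = 5 carry 1
  3+F+1 = 3 carry 1
  3+C+1 = 0 carry 1
  0+2+1 = 3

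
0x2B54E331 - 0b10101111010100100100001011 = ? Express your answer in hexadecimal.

0x28979A26

0b10101111010100100100001011 = 0x2BD490B in hexadecimal.
Subtract column by column in base 16:
  1-B → 6 (borrow)
  3-0-1 → 2
  3-9 → A (borrow)
  E-4-1 → 9
  4-D → 7 (borrow)
  5-B-1 → 9 (borrow)
  B-2-1 → 8
  2-0 → 2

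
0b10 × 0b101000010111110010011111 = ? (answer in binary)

0b1010000101111100100111110

Multiply each base-2 digit by 2, carrying:
  1×2 = 2 → write 0 carry 1
  1×2+1 = 3 → write 1 carry 1
  1×2+1 = 3 → write 1 carry 1
  1×2+1 = 3 → write 1 carry 1
  1×2+1 = 3 → write 1 carry 1
  0×2+1 = 1 → write 1
  0×2 = 0 → write 0
  1×2 = 2 → write 0 carry 1
  0×2+1 = 1 → write 1
  0×2 = 0 → write 0
  1×2 = 2 → write 0 carry 1
  1×2+1 = 3 → write 1 carry 1
  1×2+1 = 3 → write 1 carry 1
  1×2+1 = 3 → write 1 carry 1
  1×2+1 = 3 → write 1 carry 1
  0×2+1 = 1 → write 1
  1×2 = 2 → write 0 carry 1
  0×2+1 = 1 → write 1
  0×2 = 0 → write 0
  0×2 = 0 → write 0
  0×2 = 0 → write 0
  1×2 = 2 → write 0 carry 1
  0×2+1 = 1 → write 1
  1×2 = 2 → write 0 carry 1
  remaining carry: 1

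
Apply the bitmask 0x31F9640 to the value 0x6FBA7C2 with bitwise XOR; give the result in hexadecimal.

0x5E43182

XOR each hex digit independently (no carries):
  6^3=5, F^1=E, B^F=4, A^9=3, 7^6=1, C^4=8, 2^0=2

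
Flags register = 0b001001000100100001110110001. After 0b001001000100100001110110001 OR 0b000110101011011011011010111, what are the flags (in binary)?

OR bit by bit (1 where either bit is 1):
  001001000100100001110110001
| 000110101011011011011010111
= 001111101111111011111110111

0b001111101111111011111110111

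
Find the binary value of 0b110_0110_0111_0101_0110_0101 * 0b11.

Multiply each base-2 digit by 3, carrying:
  1×3 = 3 → write 1 carry 1
  0×3+1 = 1 → write 1
  1×3 = 3 → write 1 carry 1
  0×3+1 = 1 → write 1
  0×3 = 0 → write 0
  1×3 = 3 → write 1 carry 1
  1×3+1 = 4 → write 0 carry 2
  0×3+2 = 2 → write 0 carry 1
  1×3+1 = 4 → write 0 carry 2
  0×3+2 = 2 → write 0 carry 1
  1×3+1 = 4 → write 0 carry 2
  0×3+2 = 2 → write 0 carry 1
  1×3+1 = 4 → write 0 carry 2
  1×3+2 = 5 → write 1 carry 2
  1×3+2 = 5 → write 1 carry 2
  0×3+2 = 2 → write 0 carry 1
  0×3+1 = 1 → write 1
  1×3 = 3 → write 1 carry 1
  1×3+1 = 4 → write 0 carry 2
  0×3+2 = 2 → write 0 carry 1
  0×3+1 = 1 → write 1
  1×3 = 3 → write 1 carry 1
  1×3+1 = 4 → write 0 carry 2
  remaining carry: 10

0b1001100110110000000101111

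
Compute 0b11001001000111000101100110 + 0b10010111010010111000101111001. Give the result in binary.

Add column by column in base 2, right to left:
  0+1 = 1
  1+0 = 1
  1+0 = 1
  0+1 = 1
  0+1 = 1
  1+1 = 0 carry 1
  1+1+1 = 1 carry 1
  0+0+1 = 1
  1+1 = 0 carry 1
  0+0+1 = 1
  0+0 = 0
  0+0 = 0
  1+1 = 0 carry 1
  1+1+1 = 1 carry 1
  1+1+1 = 1 carry 1
  0+0+1 = 1
  0+1 = 1
  0+0 = 0
  1+0 = 1
  0+1 = 1
  0+0 = 0
  1+1 = 0 carry 1
  0+1+1 = 0 carry 1
  0+1+1 = 0 carry 1
  1+0+1 = 0 carry 1
  1+1+1 = 1 carry 1
  0+0+1 = 1
  0+0 = 0
  0+1 = 1

0b10110000011011110001011011111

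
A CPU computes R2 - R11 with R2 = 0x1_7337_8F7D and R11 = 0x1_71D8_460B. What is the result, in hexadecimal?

0x15F4972

Subtract column by column in base 16:
  D-B → 2
  7-0 → 7
  F-6 → 9
  8-4 → 4
  7-8 → F (borrow)
  3-D-1 → 5 (borrow)
  3-1-1 → 1
  7-7 → 0
  1-1 → 0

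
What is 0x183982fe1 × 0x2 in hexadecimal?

Multiply each base-16 digit by 2, carrying:
  1×2 = 2 → write 2
  e×2 = 28 → write c carry 1
  f×2+1 = 31 → write f carry 1
  2×2+1 = 5 → write 5
  8×2 = 16 → write 0 carry 1
  9×2+1 = 19 → write 3 carry 1
  3×2+1 = 7 → write 7
  8×2 = 16 → write 0 carry 1
  1×2+1 = 3 → write 3

0x307305fc2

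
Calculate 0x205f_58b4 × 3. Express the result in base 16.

0x611e0a1c

Multiply each base-16 digit by 3, carrying:
  4×3 = 12 → write c
  b×3 = 33 → write 1 carry 2
  8×3+2 = 26 → write a carry 1
  5×3+1 = 16 → write 0 carry 1
  f×3+1 = 46 → write e carry 2
  5×3+2 = 17 → write 1 carry 1
  0×3+1 = 1 → write 1
  2×3 = 6 → write 6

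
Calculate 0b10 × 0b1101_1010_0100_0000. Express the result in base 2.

Multiply each base-2 digit by 2, carrying:
  0×2 = 0 → write 0
  0×2 = 0 → write 0
  0×2 = 0 → write 0
  0×2 = 0 → write 0
  0×2 = 0 → write 0
  0×2 = 0 → write 0
  1×2 = 2 → write 0 carry 1
  0×2+1 = 1 → write 1
  0×2 = 0 → write 0
  1×2 = 2 → write 0 carry 1
  0×2+1 = 1 → write 1
  1×2 = 2 → write 0 carry 1
  1×2+1 = 3 → write 1 carry 1
  0×2+1 = 1 → write 1
  1×2 = 2 → write 0 carry 1
  1×2+1 = 3 → write 1 carry 1
  remaining carry: 1

0b11011010010000000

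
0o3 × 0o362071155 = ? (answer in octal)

Multiply each base-8 digit by 3, carrying:
  5×3 = 15 → write 7 carry 1
  5×3+1 = 16 → write 0 carry 2
  1×3+2 = 5 → write 5
  1×3 = 3 → write 3
  7×3 = 21 → write 5 carry 2
  0×3+2 = 2 → write 2
  2×3 = 6 → write 6
  6×3 = 18 → write 2 carry 2
  3×3+2 = 11 → write 3 carry 1
  remaining carry: 1

0o1326253507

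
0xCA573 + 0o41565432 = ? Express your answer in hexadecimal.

0x93908D

0o41565432 = 0x86EB1A in hexadecimal.
Add column by column in base 16, right to left:
  3+A = D
  7+1 = 8
  5+B = 0 carry 1
  A+E+1 = 9 carry 1
  C+6+1 = 3 carry 1
  0+8+1 = 9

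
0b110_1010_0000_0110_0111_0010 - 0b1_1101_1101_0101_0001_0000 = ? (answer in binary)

Subtract column by column in base 2:
  0-0 → 0
  1-0 → 1
  0-0 → 0
  0-0 → 0
  1-1 → 0
  1-0 → 1
  1-0 → 1
  0-0 → 0
  0-1 → 1 (borrow)
  1-0-1 → 0
  1-1 → 0
  0-0 → 0
  0-1 → 1 (borrow)
  0-0-1 → 1 (borrow)
  0-1-1 → 0 (borrow)
  0-1-1 → 0 (borrow)
  0-1-1 → 0 (borrow)
  1-0-1 → 0
  0-1 → 1 (borrow)
  1-1-1 → 1 (borrow)
  0-1-1 → 0 (borrow)
  1-0-1 → 0
  1-0 → 1

0b10011000011000101100010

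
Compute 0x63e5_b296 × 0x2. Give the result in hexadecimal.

Multiply each base-16 digit by 2, carrying:
  6×2 = 12 → write c
  9×2 = 18 → write 2 carry 1
  2×2+1 = 5 → write 5
  b×2 = 22 → write 6 carry 1
  5×2+1 = 11 → write b
  e×2 = 28 → write c carry 1
  3×2+1 = 7 → write 7
  6×2 = 12 → write c

0xc7cb652c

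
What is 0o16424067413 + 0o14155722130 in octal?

0o32602011543

Add column by column in base 8, right to left:
  3+0 = 3
  1+3 = 4
  4+1 = 5
  7+2 = 1 carry 1
  6+2+1 = 1 carry 1
  0+7+1 = 0 carry 1
  4+5+1 = 2 carry 1
  2+5+1 = 0 carry 1
  4+1+1 = 6
  6+4 = 2 carry 1
  1+1+1 = 3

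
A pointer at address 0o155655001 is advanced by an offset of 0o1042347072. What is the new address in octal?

Add column by column in base 8, right to left:
  1+2 = 3
  0+7 = 7
  0+0 = 0
  5+7 = 4 carry 1
  5+4+1 = 2 carry 1
  6+3+1 = 2 carry 1
  5+2+1 = 0 carry 1
  5+4+1 = 2 carry 1
  1+0+1 = 2
  0+1 = 1

0o1220224073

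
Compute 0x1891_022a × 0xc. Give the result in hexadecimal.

0x126cc19f8

Multiply each base-16 digit by 12, carrying:
  a×12 = 120 → write 8 carry 7
  2×12+7 = 31 → write f carry 1
  2×12+1 = 25 → write 9 carry 1
  0×12+1 = 1 → write 1
  1×12 = 12 → write c
  9×12 = 108 → write c carry 6
  8×12+6 = 102 → write 6 carry 6
  1×12+6 = 18 → write 2 carry 1
  remaining carry: 1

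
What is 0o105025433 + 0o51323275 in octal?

0o156350730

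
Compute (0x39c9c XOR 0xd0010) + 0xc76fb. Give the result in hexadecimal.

0x1b1387

First 0x39c9c XOR 0xd0010 = 0xe9c8c.
Add column by column in base 16, right to left:
  c+b = 7 carry 1
  8+f+1 = 8 carry 1
  c+6+1 = 3 carry 1
  9+7+1 = 1 carry 1
  e+c+1 = b carry 1
  final carry 1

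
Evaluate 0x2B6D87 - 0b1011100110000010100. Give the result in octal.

0o11320563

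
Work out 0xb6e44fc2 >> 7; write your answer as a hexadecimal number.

7 bits is not a whole number of base-16 digits; in binary: 10110110111001000100111111000010 >> 7 = 1011011011100100010011111.

0x16dc89f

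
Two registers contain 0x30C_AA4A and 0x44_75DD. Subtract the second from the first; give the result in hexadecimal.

0x2C8346D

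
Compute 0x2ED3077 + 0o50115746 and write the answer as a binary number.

0x2ED3077 = 0b10111011010011000001110111 in binary.
0o50115746 = 0b101000001001101111100110 in binary.
Add column by column in base 2, right to left:
  1+0 = 1
  1+1 = 0 carry 1
  1+1+1 = 1 carry 1
  0+0+1 = 1
  1+0 = 1
  1+1 = 0 carry 1
  1+1+1 = 1 carry 1
  0+1+1 = 0 carry 1
  0+1+1 = 0 carry 1
  0+1+1 = 0 carry 1
  0+0+1 = 1
  0+1 = 1
  1+1 = 0 carry 1
  1+0+1 = 0 carry 1
  0+0+1 = 1
  0+1 = 1
  1+0 = 1
  0+0 = 0
  1+0 = 1
  1+0 = 1
  0+0 = 0
  1+1 = 0 carry 1
  1+0+1 = 0 carry 1
  1+1+1 = 1 carry 1
  0+0+1 = 1
  1+0 = 1

0b11100011011100110001011101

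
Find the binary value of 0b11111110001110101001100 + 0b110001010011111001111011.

0b1010001000101101111000111

Add column by column in base 2, right to left:
  0+1 = 1
  0+1 = 1
  1+0 = 1
  1+1 = 0 carry 1
  0+1+1 = 0 carry 1
  0+1+1 = 0 carry 1
  1+1+1 = 1 carry 1
  0+0+1 = 1
  1+0 = 1
  0+1 = 1
  1+1 = 0 carry 1
  1+1+1 = 1 carry 1
  1+1+1 = 1 carry 1
  0+1+1 = 0 carry 1
  0+0+1 = 1
  0+0 = 0
  1+1 = 0 carry 1
  1+0+1 = 0 carry 1
  1+1+1 = 1 carry 1
  1+0+1 = 0 carry 1
  1+0+1 = 0 carry 1
  1+0+1 = 0 carry 1
  1+1+1 = 1 carry 1
  0+1+1 = 0 carry 1
  final carry 1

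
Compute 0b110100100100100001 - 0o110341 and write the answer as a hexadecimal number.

0x2B840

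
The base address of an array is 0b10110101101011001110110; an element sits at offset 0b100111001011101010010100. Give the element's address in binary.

Add column by column in base 2, right to left:
  0+0 = 0
  1+0 = 1
  1+1 = 0 carry 1
  0+0+1 = 1
  1+1 = 0 carry 1
  1+0+1 = 0 carry 1
  1+0+1 = 0 carry 1
  0+1+1 = 0 carry 1
  0+0+1 = 1
  1+1 = 0 carry 1
  1+0+1 = 0 carry 1
  0+1+1 = 0 carry 1
  1+1+1 = 1 carry 1
  0+1+1 = 0 carry 1
  1+0+1 = 0 carry 1
  1+1+1 = 1 carry 1
  0+0+1 = 1
  1+0 = 1
  0+1 = 1
  1+1 = 0 carry 1
  1+1+1 = 1 carry 1
  0+0+1 = 1
  1+0 = 1
  0+1 = 1

0b111101111001000100001010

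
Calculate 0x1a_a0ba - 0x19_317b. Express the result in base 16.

0x16f3f

Subtract column by column in base 16:
  a-b → f (borrow)
  b-7-1 → 3
  0-1 → f (borrow)
  a-3-1 → 6
  a-9 → 1
  1-1 → 0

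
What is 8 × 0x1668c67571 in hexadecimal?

0xb34633ab88

Multiply each base-16 digit by 8, carrying:
  1×8 = 8 → write 8
  7×8 = 56 → write 8 carry 3
  5×8+3 = 43 → write b carry 2
  7×8+2 = 58 → write a carry 3
  6×8+3 = 51 → write 3 carry 3
  c×8+3 = 99 → write 3 carry 6
  8×8+6 = 70 → write 6 carry 4
  6×8+4 = 52 → write 4 carry 3
  6×8+3 = 51 → write 3 carry 3
  1×8+3 = 11 → write b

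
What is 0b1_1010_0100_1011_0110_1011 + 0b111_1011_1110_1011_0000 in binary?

Add column by column in base 2, right to left:
  1+0 = 1
  1+0 = 1
  0+0 = 0
  1+0 = 1
  0+1 = 1
  1+1 = 0 carry 1
  1+0+1 = 0 carry 1
  0+1+1 = 0 carry 1
  1+0+1 = 0 carry 1
  1+1+1 = 1 carry 1
  0+1+1 = 0 carry 1
  1+1+1 = 1 carry 1
  0+1+1 = 0 carry 1
  0+1+1 = 0 carry 1
  1+0+1 = 0 carry 1
  0+1+1 = 0 carry 1
  0+1+1 = 0 carry 1
  1+1+1 = 1 carry 1
  0+1+1 = 0 carry 1
  1+0+1 = 0 carry 1
  1+0+1 = 0 carry 1
  final carry 1

0b1000100000101000011011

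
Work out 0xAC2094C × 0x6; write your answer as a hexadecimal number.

0x408C37C8

Multiply each base-16 digit by 6, carrying:
  C×6 = 72 → write 8 carry 4
  4×6+4 = 28 → write C carry 1
  9×6+1 = 55 → write 7 carry 3
  0×6+3 = 3 → write 3
  2×6 = 12 → write C
  C×6 = 72 → write 8 carry 4
  A×6+4 = 64 → write 0 carry 4
  remaining carry: 4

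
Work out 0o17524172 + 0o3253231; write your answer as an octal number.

Add column by column in base 8, right to left:
  2+1 = 3
  7+3 = 2 carry 1
  1+2+1 = 4
  4+3 = 7
  2+5 = 7
  5+2 = 7
  7+3 = 2 carry 1
  1+0+1 = 2

0o22777423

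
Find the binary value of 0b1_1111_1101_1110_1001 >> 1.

Right shift by 1: drop the 1 least-significant bit.

0b1111111011110100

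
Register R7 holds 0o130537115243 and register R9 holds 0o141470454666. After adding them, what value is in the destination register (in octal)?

Add column by column in base 8, right to left:
  3+6 = 1 carry 1
  4+6+1 = 3 carry 1
  2+6+1 = 1 carry 1
  5+4+1 = 2 carry 1
  1+5+1 = 7
  1+4 = 5
  7+0 = 7
  3+7 = 2 carry 1
  5+4+1 = 2 carry 1
  0+1+1 = 2
  3+4 = 7
  1+1 = 2

0o272227572131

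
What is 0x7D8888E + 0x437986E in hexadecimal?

Add column by column in base 16, right to left:
  E+E = C carry 1
  8+6+1 = F
  8+8 = 0 carry 1
  8+9+1 = 2 carry 1
  8+7+1 = 0 carry 1
  D+3+1 = 1 carry 1
  7+4+1 = C

0xC1020FC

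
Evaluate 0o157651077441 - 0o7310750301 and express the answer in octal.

0o150340127140

Subtract column by column in base 8:
  1-1 → 0
  4-0 → 4
  4-3 → 1
  7-0 → 7
  7-5 → 2
  0-7 → 1 (borrow)
  1-0-1 → 0
  5-1 → 4
  6-3 → 3
  7-7 → 0
  5-0 → 5
  1-0 → 1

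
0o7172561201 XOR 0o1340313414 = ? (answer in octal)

0o6232672615

XOR each oct digit independently (no carries):
  7^1=6, 1^3=2, 7^4=3, 2^0=2, 5^3=6, 6^1=7, 1^3=2, 2^4=6, 0^1=1, 1^4=5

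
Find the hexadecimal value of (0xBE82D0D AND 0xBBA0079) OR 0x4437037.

0xBE82D0D AND 0xBBA0079 = 0xBA80009.
Then OR with 0x4437037.

0xFEB703F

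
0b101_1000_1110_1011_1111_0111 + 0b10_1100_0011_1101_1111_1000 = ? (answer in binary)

Add column by column in base 2, right to left:
  1+0 = 1
  1+0 = 1
  1+0 = 1
  0+1 = 1
  1+1 = 0 carry 1
  1+1+1 = 1 carry 1
  1+1+1 = 1 carry 1
  1+1+1 = 1 carry 1
  1+1+1 = 1 carry 1
  1+0+1 = 0 carry 1
  0+1+1 = 0 carry 1
  1+1+1 = 1 carry 1
  0+1+1 = 0 carry 1
  1+1+1 = 1 carry 1
  1+0+1 = 0 carry 1
  1+0+1 = 0 carry 1
  0+0+1 = 1
  0+0 = 0
  0+1 = 1
  1+1 = 0 carry 1
  1+0+1 = 0 carry 1
  0+1+1 = 0 carry 1
  1+0+1 = 0 carry 1
  final carry 1

0b100001010010100111101111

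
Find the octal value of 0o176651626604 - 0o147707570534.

Subtract column by column in base 8:
  4-4 → 0
  0-3 → 5 (borrow)
  6-5-1 → 0
  6-0 → 6
  2-7 → 3 (borrow)
  6-5-1 → 0
  1-7 → 2 (borrow)
  5-0-1 → 4
  6-7 → 7 (borrow)
  6-7-1 → 6 (borrow)
  7-4-1 → 2
  1-1 → 0

0o26742036050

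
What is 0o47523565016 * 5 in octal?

0o306242511106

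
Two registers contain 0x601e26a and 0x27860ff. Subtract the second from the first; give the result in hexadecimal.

Subtract column by column in base 16:
  a-f → b (borrow)
  6-f-1 → 6 (borrow)
  2-0-1 → 1
  e-6 → 8
  1-8 → 9 (borrow)
  0-7-1 → 8 (borrow)
  6-2-1 → 3

0x389816b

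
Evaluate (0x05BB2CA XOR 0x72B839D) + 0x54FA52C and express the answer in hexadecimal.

First 0x05BB2CA XOR 0x72B839D = 0x7703157.
Add column by column in base 16, right to left:
  7+C = 3 carry 1
  5+2+1 = 8
  1+5 = 6
  3+A = D
  0+F = F
  7+4 = B
  7+5 = C

0xCBFD683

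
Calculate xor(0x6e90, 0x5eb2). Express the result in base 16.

0x3022

XOR each hex digit independently (no carries):
  6^5=3, e^e=0, 9^b=2, 0^2=2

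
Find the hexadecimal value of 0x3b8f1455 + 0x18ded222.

0x546de677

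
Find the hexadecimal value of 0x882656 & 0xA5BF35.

0x802614

AND each hex digit independently (no carries):
  8&A=8, 8&5=0, 2&B=2, 6&F=6, 5&3=1, 6&5=4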